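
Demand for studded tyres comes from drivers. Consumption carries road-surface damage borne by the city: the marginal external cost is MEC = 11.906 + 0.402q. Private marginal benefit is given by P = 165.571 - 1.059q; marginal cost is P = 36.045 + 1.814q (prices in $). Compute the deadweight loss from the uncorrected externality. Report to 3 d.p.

DWL = $137.677

Market equilibrium (private): 36.045 + 1.814q = 165.571 - 1.059q → q_m = 45.0839.
Social marginal benefit = demand − MEC = 153.665 - 1.461q.
Set SMB = MC: 153.665 - 1.461q = 36.045 + 1.814q → q* = 35.9145.
Height of the DWL triangle at q_m is MC(q_m) − SMB(q_m) = MEC(q_m) = 30.0297.
DWL = ½ × 9.1694 × 30.0297 = 137.6772.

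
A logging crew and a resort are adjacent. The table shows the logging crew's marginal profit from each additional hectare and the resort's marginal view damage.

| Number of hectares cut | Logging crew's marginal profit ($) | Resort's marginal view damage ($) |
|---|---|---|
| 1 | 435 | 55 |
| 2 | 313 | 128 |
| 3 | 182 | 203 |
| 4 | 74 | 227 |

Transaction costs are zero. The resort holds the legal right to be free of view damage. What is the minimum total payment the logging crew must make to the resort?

$183

Efficient level: marginal profit ≥ marginal view damage through level 2, so k* = 2.
With the resort holding the right, the logging crew must at least compensate total damage at k*: 55 + 128 = 183.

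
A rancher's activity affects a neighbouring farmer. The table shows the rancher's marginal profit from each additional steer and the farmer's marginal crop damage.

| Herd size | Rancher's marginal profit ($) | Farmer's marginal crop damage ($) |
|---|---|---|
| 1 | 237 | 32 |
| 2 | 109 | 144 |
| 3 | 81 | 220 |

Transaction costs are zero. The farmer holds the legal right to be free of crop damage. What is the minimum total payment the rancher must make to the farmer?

Efficient level: marginal profit ≥ marginal crop damage through level 1, so k* = 1.
With the farmer holding the right, the rancher must at least compensate total damage at k*: 32 = 32.

$32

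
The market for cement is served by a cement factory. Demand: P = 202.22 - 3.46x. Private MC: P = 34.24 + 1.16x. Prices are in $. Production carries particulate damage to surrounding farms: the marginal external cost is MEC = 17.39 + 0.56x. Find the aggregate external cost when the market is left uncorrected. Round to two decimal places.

Market equilibrium (private): 34.24 + 1.16x = 202.22 - 3.46x → x_m = 36.3593.
Total external cost = ∫₀^{x_m} (17.39 + 0.56x) dx = 17.39×36.3593 + ½×0.56×36.3593² = 1002.4479.

$1002.45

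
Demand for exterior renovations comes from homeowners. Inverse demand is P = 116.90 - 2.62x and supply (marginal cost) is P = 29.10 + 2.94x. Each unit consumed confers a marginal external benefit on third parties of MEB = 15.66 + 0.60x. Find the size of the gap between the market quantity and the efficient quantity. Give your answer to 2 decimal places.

Market equilibrium (private): 29.10 + 2.94x = 116.90 - 2.62x → x_m = 15.7914.
Social marginal benefit = demand + MEB = 132.56 - 2.02x.
Set SMB = MC: 132.56 - 2.02x = 29.10 + 2.94x → x* = 20.8589.
Gap = |15.7914 − 20.8589| = 5.0675.

5.07 units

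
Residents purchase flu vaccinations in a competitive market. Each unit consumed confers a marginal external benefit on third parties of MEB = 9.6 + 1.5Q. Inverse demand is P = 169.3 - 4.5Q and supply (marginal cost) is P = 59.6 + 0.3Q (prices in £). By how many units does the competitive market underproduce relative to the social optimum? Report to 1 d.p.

13.3 units

Market equilibrium (private): 59.6 + 0.3Q = 169.3 - 4.5Q → Q_m = 22.8542.
Social marginal benefit = demand + MEB = 178.9 - 3.0Q.
Set SMB = MC: 178.9 - 3.0Q = 59.6 + 0.3Q → Q* = 36.1515.
Gap = |22.8542 − 36.1515| = 13.2973.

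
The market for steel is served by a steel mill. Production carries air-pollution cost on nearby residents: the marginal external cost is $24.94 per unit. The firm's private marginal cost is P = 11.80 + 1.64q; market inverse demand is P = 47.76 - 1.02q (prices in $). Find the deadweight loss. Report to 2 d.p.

DWL = $116.92

Market equilibrium (private): 11.80 + 1.64q = 47.76 - 1.02q → q_m = 13.5188.
Social marginal cost = private MC + MEC = 36.74 + 1.64q.
Set SMC = demand: 36.74 + 1.64q = 47.76 - 1.02q → q* = 4.1429.
Height of the DWL triangle at q_m is SMC(q_m) − demand(q_m) = MEC(q_m) = 24.9400.
DWL = ½ × 9.3759 × 24.9400 = 116.9175.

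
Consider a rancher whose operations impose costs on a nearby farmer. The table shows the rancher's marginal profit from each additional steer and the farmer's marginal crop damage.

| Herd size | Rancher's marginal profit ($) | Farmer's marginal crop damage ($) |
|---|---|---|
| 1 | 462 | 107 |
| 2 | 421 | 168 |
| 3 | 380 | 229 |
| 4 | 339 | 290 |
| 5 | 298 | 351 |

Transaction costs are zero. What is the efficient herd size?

4

Bargaining reaches the level where marginal profit last exceeds marginal crop damage.
That holds through level 4 (339 ≥ 290) but not at 5 (298 < 351).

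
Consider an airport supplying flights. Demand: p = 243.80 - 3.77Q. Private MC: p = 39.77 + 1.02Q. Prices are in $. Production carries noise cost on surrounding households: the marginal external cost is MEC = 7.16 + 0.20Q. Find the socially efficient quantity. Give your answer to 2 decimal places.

Q* = 39.45

Social marginal cost = private MC + MEC = 46.93 + 1.22Q.
Set SMC = demand: 46.93 + 1.22Q = 243.80 - 3.77Q → Q* = 39.4529.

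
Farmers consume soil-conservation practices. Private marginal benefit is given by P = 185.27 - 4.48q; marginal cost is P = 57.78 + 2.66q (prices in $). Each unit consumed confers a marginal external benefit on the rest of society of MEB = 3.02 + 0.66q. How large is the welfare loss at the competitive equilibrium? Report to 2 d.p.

DWL = $16.91

Market equilibrium (private): 57.78 + 2.66q = 185.27 - 4.48q → q_m = 17.8557.
Social marginal benefit = demand + MEB = 188.29 - 3.82q.
Set SMB = MC: 188.29 - 3.82q = 57.78 + 2.66q → q* = 20.1404.
The loss is the area between SMB and MC from q* to q_m; with linear curves that's a triangle of height MEB(q_m).
DWL = ½ × 2.2847 × 14.8048 = 16.9123.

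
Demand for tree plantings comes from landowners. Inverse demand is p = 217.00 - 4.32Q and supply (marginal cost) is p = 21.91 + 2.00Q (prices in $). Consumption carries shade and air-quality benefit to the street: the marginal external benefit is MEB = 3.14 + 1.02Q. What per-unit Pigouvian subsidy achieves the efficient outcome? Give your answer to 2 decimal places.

Social marginal benefit = demand + MEB = 220.14 - 3.30Q.
Set SMB = MC: 220.14 - 3.30Q = 21.91 + 2.00Q → Q* = 37.4019.
The Pigouvian subsidy equals MEB at Q*: 3.14 + 1.02×37.4019 = 41.2899.

subsidy = $41.29 per unit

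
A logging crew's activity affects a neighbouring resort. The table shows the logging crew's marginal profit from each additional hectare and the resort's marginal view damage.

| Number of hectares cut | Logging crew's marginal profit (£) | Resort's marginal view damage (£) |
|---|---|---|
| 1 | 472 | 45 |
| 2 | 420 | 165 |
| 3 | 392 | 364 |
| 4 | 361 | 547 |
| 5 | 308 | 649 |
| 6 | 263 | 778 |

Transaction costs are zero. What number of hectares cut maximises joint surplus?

Bargaining reaches the level where marginal profit last exceeds marginal view damage.
That holds through level 3 (392 ≥ 364) but not at 4 (361 < 547).

3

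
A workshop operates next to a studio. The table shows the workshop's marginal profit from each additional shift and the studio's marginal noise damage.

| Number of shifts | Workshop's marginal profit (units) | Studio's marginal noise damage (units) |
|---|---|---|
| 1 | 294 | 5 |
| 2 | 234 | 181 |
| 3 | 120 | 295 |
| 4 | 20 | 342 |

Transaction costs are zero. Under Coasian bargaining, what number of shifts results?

2

Bargaining reaches the level where marginal profit last exceeds marginal noise damage.
That holds through level 2 (234 ≥ 181) but not at 3 (120 < 295).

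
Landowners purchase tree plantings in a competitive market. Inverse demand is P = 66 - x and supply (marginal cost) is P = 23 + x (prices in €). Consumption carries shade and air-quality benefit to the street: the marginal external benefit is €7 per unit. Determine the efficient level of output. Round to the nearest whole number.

Social marginal benefit = demand + MEB = 73 - x.
Set SMB = MC: 73 - x = 23 + x → x* = 25.0000.

x* = 25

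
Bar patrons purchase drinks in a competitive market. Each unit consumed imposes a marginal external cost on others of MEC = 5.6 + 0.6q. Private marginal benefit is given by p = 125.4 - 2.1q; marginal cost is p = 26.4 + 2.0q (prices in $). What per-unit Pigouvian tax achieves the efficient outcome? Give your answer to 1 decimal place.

Social marginal benefit = demand − MEC = 119.8 - 2.7q.
Set SMB = MC: 119.8 - 2.7q = 26.4 + 2.0q → q* = 19.8723.
The Pigouvian tax equals MEC at q*: 5.6 + 0.6×19.8723 = 17.5234.

tax = $17.5 per unit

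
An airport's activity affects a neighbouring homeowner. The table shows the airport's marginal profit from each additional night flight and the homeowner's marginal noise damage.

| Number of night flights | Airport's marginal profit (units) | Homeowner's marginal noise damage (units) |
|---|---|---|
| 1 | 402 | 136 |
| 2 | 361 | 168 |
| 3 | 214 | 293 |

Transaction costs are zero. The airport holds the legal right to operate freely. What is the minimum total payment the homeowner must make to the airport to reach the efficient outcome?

Left alone the airport would choose level 3 (marginal profit stays positive).
Efficient level: k* = 2 (marginal profit ≥ marginal noise damage through 2).
The homeowner must at least cover the airport's forgone profit from cutting 3→2: 214 = 214.

214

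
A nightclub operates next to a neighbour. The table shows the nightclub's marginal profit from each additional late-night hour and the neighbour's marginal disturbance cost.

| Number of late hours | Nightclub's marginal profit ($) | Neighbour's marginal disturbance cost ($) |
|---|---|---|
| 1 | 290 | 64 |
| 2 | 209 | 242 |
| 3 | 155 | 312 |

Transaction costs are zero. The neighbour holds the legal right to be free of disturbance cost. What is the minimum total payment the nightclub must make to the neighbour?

Efficient level: marginal profit ≥ marginal disturbance cost through level 1, so k* = 1.
With the neighbour holding the right, the nightclub must at least compensate total damage at k*: 64 = 64.

$64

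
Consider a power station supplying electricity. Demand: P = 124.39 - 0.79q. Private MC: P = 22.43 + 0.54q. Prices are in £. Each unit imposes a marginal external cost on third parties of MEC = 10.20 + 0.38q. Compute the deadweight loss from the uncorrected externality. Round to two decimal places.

DWL = £452.33

Market equilibrium (private): 22.43 + 0.54q = 124.39 - 0.79q → q_m = 76.6617.
Social marginal cost = private MC + MEC = 32.63 + 0.92q.
Set SMC = demand: 32.63 + 0.92q = 124.39 - 0.79q → q* = 53.6608.
The loss is the area between SMC and demand from q* to q_m; with linear curves that's a triangle of height MEC(q_m).
DWL = ½ × 23.0009 × 39.3314 = 452.3288.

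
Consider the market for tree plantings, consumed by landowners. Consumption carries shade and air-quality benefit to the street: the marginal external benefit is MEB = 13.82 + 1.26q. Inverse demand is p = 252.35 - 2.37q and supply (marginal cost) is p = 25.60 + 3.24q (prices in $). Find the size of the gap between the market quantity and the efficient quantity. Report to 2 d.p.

14.88 units

Market equilibrium (private): 25.60 + 3.24q = 252.35 - 2.37q → q_m = 40.4189.
Social marginal benefit = demand + MEB = 266.17 - 1.11q.
Set SMB = MC: 266.17 - 1.11q = 25.60 + 3.24q → q* = 55.3034.
Gap = |40.4189 − 55.3034| = 14.8845.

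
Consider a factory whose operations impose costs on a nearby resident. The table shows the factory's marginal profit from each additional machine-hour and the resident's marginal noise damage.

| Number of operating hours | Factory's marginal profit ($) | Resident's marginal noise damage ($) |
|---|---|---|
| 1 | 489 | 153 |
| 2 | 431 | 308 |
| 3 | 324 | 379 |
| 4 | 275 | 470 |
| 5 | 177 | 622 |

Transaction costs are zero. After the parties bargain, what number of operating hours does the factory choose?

2

Bargaining reaches the level where marginal profit last exceeds marginal noise damage.
That holds through level 2 (431 ≥ 308) but not at 3 (324 < 379).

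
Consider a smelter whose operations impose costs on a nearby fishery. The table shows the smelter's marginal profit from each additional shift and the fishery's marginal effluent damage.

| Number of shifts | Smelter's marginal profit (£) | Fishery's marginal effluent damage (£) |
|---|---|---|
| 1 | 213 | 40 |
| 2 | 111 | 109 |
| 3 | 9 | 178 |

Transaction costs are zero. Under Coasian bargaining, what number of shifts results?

Bargaining reaches the level where marginal profit last exceeds marginal effluent damage.
That holds through level 2 (111 ≥ 109) but not at 3 (9 < 178).

2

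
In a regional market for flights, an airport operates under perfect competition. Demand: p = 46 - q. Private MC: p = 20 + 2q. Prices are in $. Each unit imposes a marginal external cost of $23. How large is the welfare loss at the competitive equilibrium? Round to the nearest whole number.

DWL = $88

Market equilibrium (private): 20 + 2q = 46 - q → q_m = 8.6667.
Social marginal cost = private MC + MEC = 43 + 2q.
Set SMC = demand: 43 + 2q = 46 - q → q* = 1.0000.
Height of the DWL triangle at q_m is SMC(q_m) − demand(q_m) = MEC(q_m) = 23.0000.
DWL = ½ × 7.6667 × 23.0000 = 88.1671.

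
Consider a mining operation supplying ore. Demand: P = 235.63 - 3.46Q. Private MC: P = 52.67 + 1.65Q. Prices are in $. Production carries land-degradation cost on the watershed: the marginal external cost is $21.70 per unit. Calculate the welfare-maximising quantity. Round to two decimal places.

Q* = 31.56

Social marginal cost = private MC + MEC = 74.37 + 1.65Q.
Set SMC = demand: 74.37 + 1.65Q = 235.63 - 3.46Q → Q* = 31.5577.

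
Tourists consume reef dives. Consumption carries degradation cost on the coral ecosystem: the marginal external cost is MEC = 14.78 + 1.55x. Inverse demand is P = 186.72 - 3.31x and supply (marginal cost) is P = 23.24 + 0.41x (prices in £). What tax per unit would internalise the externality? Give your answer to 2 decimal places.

tax = £58.52 per unit

Social marginal benefit = demand − MEC = 171.94 - 4.86x.
Set SMB = MC: 171.94 - 4.86x = 23.24 + 0.41x → x* = 28.2163.
The Pigouvian tax equals MEC at x*: 14.78 + 1.55×28.2163 = 58.5153.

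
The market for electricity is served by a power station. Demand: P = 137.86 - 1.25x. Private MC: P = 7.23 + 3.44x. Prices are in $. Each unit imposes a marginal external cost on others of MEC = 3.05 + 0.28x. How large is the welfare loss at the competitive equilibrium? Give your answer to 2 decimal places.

Market equilibrium (private): 7.23 + 3.44x = 137.86 - 1.25x → x_m = 27.8529.
Social marginal cost = private MC + MEC = 10.28 + 3.72x.
Set SMC = demand: 10.28 + 3.72x = 137.86 - 1.25x → x* = 25.6700.
Between x* and x_m the wedge SMC − demand runs linearly from 0 to MEC(x_m), so the loss is a triangle.
DWL = ½ × 2.1829 × 10.8488 = 11.8409.

DWL = $11.84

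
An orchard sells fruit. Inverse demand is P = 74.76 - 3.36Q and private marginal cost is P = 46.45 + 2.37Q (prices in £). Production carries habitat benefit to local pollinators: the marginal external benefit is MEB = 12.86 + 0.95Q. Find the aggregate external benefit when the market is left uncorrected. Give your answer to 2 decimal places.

Market equilibrium (private): 46.45 + 2.37Q = 74.76 - 3.36Q → Q_m = 4.9407.
Total external benefit = ∫₀^{Q_m} (12.86 + 0.95Q) dQ = 12.86×4.9407 + ½×0.95×4.9407² = 75.1324.

£75.13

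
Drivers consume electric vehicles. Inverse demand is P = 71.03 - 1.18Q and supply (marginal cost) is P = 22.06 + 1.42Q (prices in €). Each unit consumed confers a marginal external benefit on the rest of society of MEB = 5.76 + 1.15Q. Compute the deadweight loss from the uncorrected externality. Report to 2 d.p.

DWL = €259.26

Market equilibrium (private): 22.06 + 1.42Q = 71.03 - 1.18Q → Q_m = 18.8346.
Social marginal benefit = demand + MEB = 76.79 - 0.03Q.
Set SMB = MC: 76.79 - 0.03Q = 22.06 + 1.42Q → Q* = 37.7448.
Height of the DWL triangle at Q_m is SMB(Q_m) − MC(Q_m) = MEB(Q_m) = 27.4198.
DWL = ½ × 18.9102 × 27.4198 = 259.2570.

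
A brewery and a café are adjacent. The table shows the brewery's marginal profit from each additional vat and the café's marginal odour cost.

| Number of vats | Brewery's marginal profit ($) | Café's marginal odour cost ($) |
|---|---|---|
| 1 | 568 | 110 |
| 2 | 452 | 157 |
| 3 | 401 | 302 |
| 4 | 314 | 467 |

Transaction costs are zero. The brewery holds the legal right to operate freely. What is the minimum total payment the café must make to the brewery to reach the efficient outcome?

$314

Left alone the brewery would choose level 4 (marginal profit stays positive).
Efficient level: k* = 3 (marginal profit ≥ marginal odour cost through 3).
The café must at least cover the brewery's forgone profit from cutting 4→3: 314 = 314.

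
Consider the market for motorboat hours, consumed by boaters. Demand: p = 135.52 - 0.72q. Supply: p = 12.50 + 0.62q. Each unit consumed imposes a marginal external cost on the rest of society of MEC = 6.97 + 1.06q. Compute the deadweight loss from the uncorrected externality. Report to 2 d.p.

DWL = 2265.67

Market equilibrium (private): 12.50 + 0.62q = 135.52 - 0.72q → q_m = 91.8060.
Social marginal benefit = demand − MEC = 128.55 - 1.78q.
Set SMB = MC: 128.55 - 1.78q = 12.50 + 0.62q → q* = 48.3542.
The welfare-loss triangle has base |q_m − q*| and height MEC(q_m) (the vertical gap between SMB and MC is zero at q* and MEC at q_m).
DWL = ½ × 43.4518 × 104.2843 = 2265.6703.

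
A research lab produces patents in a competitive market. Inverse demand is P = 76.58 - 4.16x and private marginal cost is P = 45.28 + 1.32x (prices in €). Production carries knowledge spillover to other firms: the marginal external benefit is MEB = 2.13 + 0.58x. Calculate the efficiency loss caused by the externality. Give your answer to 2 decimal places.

Market equilibrium (private): 45.28 + 1.32x = 76.58 - 4.16x → x_m = 5.7117.
Social marginal cost = private MC − MEB = 43.15 + 0.74x.
Set SMC = demand: 43.15 + 0.74x = 76.58 - 4.16x → x* = 6.8224.
The loss is the area between SMC and demand from x* to x_m; with linear curves that's a triangle of height MEB(x_m).
DWL = ½ × 1.1107 × 5.4428 = 3.0227.

DWL = €3.02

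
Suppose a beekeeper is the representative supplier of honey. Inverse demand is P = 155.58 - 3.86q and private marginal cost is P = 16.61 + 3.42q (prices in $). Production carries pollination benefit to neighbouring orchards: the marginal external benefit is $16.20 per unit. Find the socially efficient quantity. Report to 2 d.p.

Social marginal cost = private MC − MEB = 0.41 + 3.42q.
Set SMC = demand: 0.41 + 3.42q = 155.58 - 3.86q → q* = 21.3146.

q* = 21.31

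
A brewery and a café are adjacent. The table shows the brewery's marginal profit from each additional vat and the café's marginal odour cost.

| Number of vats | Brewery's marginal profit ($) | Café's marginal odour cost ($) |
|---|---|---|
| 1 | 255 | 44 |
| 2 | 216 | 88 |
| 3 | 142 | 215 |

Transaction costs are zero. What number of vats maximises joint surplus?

2

Bargaining reaches the level where marginal profit last exceeds marginal odour cost.
That holds through level 2 (216 ≥ 88) but not at 3 (142 < 215).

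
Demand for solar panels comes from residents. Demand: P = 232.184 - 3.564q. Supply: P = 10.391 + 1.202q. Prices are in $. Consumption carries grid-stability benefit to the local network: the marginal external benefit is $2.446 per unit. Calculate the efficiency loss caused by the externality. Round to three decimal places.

DWL = $0.628

Market equilibrium (private): 10.391 + 1.202q = 232.184 - 3.564q → q_m = 46.5365.
Social marginal benefit = demand + MEB = 234.630 - 3.564q.
Set SMB = MC: 234.630 - 3.564q = 10.391 + 1.202q → q* = 47.0497.
Between q* and q_m the wedge SMB − MC runs linearly from 0 to MEB(q_m), so the loss is a triangle.
DWL = ½ × 0.5132 × 2.4460 = 0.6276.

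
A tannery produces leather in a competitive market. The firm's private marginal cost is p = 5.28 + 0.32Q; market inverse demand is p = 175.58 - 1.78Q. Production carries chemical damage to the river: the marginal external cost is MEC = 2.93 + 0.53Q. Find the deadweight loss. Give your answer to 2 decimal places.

Market equilibrium (private): 5.28 + 0.32Q = 175.58 - 1.78Q → Q_m = 81.0952.
Social marginal cost = private MC + MEC = 8.21 + 0.85Q.
Set SMC = demand: 8.21 + 0.85Q = 175.58 - 1.78Q → Q* = 63.6388.
The loss is the area between SMC and demand from Q* to Q_m; with linear curves that's a triangle of height MEC(Q_m).
DWL = ½ × 17.4564 × 45.9105 = 400.7160.

DWL = 400.72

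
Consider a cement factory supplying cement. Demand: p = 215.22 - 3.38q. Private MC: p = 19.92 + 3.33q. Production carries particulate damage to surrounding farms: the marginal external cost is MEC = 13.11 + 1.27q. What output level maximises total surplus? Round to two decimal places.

q* = 22.83

Social marginal cost = private MC + MEC = 33.03 + 4.60q.
Set SMC = demand: 33.03 + 4.60q = 215.22 - 3.38q → q* = 22.8308.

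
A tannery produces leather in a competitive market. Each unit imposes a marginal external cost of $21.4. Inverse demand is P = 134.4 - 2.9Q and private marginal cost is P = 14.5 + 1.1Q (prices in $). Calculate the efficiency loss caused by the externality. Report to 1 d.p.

DWL = $57.2

Market equilibrium (private): 14.5 + 1.1Q = 134.4 - 2.9Q → Q_m = 29.9750.
Social marginal cost = private MC + MEC = 35.9 + 1.1Q.
Set SMC = demand: 35.9 + 1.1Q = 134.4 - 2.9Q → Q* = 24.6250.
Between Q* and Q_m the wedge SMC − demand runs linearly from 0 to MEC(Q_m), so the loss is a triangle.
DWL = ½ × 5.3500 × 21.4000 = 57.2450.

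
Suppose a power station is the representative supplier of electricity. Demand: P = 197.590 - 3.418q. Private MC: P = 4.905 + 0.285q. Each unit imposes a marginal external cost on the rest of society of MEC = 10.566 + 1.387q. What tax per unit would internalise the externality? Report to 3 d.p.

Social marginal cost = private MC + MEC = 15.471 + 1.672q.
Set SMC = demand: 15.471 + 1.672q = 197.590 - 3.418q → q* = 35.7798.
The Pigouvian tax equals MEC at q*: 10.566 + 1.387×35.7798 = 60.1926.

tax = 60.193 per unit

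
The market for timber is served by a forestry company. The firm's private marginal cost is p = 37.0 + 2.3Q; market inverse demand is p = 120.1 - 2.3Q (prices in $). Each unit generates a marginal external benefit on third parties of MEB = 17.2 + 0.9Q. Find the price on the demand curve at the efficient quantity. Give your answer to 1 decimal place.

Social marginal cost = private MC − MEB = 19.8 + 1.4Q.
Set SMC = demand: 19.8 + 1.4Q = 120.1 - 2.3Q → Q* = 27.1081.
Consumer price on the demand curve at Q*: 120.1 − 2.3×27.1081 = 57.7514.

P = $57.8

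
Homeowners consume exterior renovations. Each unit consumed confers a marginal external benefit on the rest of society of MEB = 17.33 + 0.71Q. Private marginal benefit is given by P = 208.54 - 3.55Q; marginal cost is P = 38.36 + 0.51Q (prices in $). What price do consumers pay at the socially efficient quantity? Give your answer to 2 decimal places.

P = $9.84

Social marginal benefit = demand + MEB = 225.87 - 2.84Q.
Set SMB = MC: 225.87 - 2.84Q = 38.36 + 0.51Q → Q* = 55.9731.
Consumer price on the demand curve at Q*: 208.54 − 3.55×55.9731 = 9.8355.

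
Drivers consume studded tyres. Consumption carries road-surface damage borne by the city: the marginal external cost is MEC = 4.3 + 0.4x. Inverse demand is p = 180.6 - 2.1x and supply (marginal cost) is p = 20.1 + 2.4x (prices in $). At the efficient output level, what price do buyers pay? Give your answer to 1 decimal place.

Social marginal benefit = demand − MEC = 176.3 - 2.5x.
Set SMB = MC: 176.3 - 2.5x = 20.1 + 2.4x → x* = 31.8776.
Consumer price on the demand curve at x*: 180.6 − 2.1×31.8776 = 113.6570.

P = $113.7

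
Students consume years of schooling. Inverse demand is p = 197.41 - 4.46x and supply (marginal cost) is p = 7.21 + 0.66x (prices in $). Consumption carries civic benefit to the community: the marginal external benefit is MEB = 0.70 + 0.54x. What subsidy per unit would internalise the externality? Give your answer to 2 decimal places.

Social marginal benefit = demand + MEB = 198.11 - 3.92x.
Set SMB = MC: 198.11 - 3.92x = 7.21 + 0.66x → x* = 41.6812.
The Pigouvian subsidy equals MEB at x*: 0.70 + 0.54×41.6812 = 23.2078.

subsidy = $23.21 per unit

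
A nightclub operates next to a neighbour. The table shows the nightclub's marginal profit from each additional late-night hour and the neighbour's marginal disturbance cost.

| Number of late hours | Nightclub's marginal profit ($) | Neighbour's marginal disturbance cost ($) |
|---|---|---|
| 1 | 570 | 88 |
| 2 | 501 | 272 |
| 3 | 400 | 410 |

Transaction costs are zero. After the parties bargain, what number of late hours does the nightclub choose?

Bargaining reaches the level where marginal profit last exceeds marginal disturbance cost.
That holds through level 2 (501 ≥ 272) but not at 3 (400 < 410).

2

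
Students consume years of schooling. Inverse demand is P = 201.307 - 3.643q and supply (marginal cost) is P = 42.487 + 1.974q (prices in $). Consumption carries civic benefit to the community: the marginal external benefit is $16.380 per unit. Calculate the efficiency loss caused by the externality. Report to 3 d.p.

DWL = $23.883

Market equilibrium (private): 42.487 + 1.974q = 201.307 - 3.643q → q_m = 28.2749.
Social marginal benefit = demand + MEB = 217.687 - 3.643q.
Set SMB = MC: 217.687 - 3.643q = 42.487 + 1.974q → q* = 31.1910.
Between q* and q_m the wedge SMB − MC runs linearly from 0 to MEB(q_m), so the loss is a triangle.
DWL = ½ × 2.9161 × 16.3800 = 23.8829.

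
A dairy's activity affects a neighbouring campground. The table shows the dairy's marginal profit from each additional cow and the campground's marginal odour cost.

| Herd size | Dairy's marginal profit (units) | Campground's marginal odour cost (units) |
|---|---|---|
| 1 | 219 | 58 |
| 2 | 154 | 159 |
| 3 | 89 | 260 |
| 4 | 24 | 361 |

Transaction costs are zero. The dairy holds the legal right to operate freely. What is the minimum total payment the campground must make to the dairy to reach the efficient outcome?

267

Left alone the dairy would choose level 4 (marginal profit stays positive).
Efficient level: k* = 1 (marginal profit ≥ marginal odour cost through 1).
The campground must at least cover the dairy's forgone profit from cutting 4→1: 154 + 89 + 24 = 267.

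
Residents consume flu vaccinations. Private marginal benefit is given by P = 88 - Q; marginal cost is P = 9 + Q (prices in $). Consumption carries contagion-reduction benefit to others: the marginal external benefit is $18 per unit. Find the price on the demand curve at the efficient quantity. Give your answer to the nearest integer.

Social marginal benefit = demand + MEB = 106 - Q.
Set SMB = MC: 106 - Q = 9 + Q → Q* = 48.5000.
Consumer price on the demand curve at Q*: 88 − 1×48.5000 = 39.5000.

P = $40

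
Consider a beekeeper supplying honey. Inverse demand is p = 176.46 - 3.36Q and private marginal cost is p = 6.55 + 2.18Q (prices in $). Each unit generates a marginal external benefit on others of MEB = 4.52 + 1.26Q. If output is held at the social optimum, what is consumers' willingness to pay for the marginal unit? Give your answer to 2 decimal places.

P = $39.52

Social marginal cost = private MC − MEB = 2.03 + 0.92Q.
Set SMC = demand: 2.03 + 0.92Q = 176.46 - 3.36Q → Q* = 40.7547.
Consumer price on the demand curve at Q*: 176.46 − 3.36×40.7547 = 39.5242.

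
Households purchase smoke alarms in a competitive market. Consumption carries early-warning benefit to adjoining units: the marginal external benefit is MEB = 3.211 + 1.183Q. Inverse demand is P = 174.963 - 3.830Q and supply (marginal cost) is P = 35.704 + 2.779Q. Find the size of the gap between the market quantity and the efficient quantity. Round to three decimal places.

Market equilibrium (private): 35.704 + 2.779Q = 174.963 - 3.830Q → Q_m = 21.0711.
Social marginal benefit = demand + MEB = 178.174 - 2.647Q.
Set SMB = MC: 178.174 - 2.647Q = 35.704 + 2.779Q → Q* = 26.2569.
Gap = |21.0711 − 26.2569| = 5.1858.

5.186 units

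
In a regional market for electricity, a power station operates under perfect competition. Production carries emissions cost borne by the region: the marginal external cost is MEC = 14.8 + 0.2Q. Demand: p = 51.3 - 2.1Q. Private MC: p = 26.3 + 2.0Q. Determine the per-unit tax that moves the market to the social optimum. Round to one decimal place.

Social marginal cost = private MC + MEC = 41.1 + 2.2Q.
Set SMC = demand: 41.1 + 2.2Q = 51.3 - 2.1Q → Q* = 2.3721.
The Pigouvian tax equals MEC at Q*: 14.8 + 0.2×2.3721 = 15.2744.

tax = 15.3 per unit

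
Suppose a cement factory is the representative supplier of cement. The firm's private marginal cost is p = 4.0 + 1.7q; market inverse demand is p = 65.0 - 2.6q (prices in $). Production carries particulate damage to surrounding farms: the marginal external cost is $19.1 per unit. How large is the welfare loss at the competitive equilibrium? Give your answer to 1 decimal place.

DWL = $42.4

Market equilibrium (private): 4.0 + 1.7q = 65.0 - 2.6q → q_m = 14.1860.
Social marginal cost = private MC + MEC = 23.1 + 1.7q.
Set SMC = demand: 23.1 + 1.7q = 65.0 - 2.6q → q* = 9.7442.
Between q* and q_m the wedge SMC − demand runs linearly from 0 to MEC(q_m), so the loss is a triangle.
DWL = ½ × 4.4418 × 19.1000 = 42.4192.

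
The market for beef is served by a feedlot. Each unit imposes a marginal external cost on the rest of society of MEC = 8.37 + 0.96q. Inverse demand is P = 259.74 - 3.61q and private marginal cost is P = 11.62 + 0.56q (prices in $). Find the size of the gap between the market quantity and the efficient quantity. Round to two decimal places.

12.77 units

Market equilibrium (private): 11.62 + 0.56q = 259.74 - 3.61q → q_m = 59.5012.
Social marginal cost = private MC + MEC = 19.99 + 1.52q.
Set SMC = demand: 19.99 + 1.52q = 259.74 - 3.61q → q* = 46.7349.
Gap = |59.5012 − 46.7349| = 12.7663.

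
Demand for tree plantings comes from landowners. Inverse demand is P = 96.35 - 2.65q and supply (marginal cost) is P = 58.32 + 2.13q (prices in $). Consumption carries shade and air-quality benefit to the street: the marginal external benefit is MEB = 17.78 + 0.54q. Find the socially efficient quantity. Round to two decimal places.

q* = 13.16

Social marginal benefit = demand + MEB = 114.13 - 2.11q.
Set SMB = MC: 114.13 - 2.11q = 58.32 + 2.13q → q* = 13.1627.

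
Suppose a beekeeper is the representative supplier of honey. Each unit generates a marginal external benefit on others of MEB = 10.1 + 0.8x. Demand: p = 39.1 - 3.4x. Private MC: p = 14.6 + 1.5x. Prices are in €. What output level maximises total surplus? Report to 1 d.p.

x* = 8.4

Social marginal cost = private MC − MEB = 4.5 + 0.7x.
Set SMC = demand: 4.5 + 0.7x = 39.1 - 3.4x → x* = 8.4390.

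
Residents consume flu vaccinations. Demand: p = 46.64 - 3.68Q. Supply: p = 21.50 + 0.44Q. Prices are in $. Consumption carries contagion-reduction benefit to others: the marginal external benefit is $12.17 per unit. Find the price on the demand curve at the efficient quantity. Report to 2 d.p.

Social marginal benefit = demand + MEB = 58.81 - 3.68Q.
Set SMB = MC: 58.81 - 3.68Q = 21.50 + 0.44Q → Q* = 9.0558.
Consumer price on the demand curve at Q*: 46.64 − 3.68×9.0558 = 13.3147.

P = $13.31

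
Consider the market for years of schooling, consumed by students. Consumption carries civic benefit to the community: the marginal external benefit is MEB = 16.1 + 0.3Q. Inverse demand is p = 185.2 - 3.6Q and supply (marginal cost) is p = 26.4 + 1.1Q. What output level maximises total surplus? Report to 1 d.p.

Social marginal benefit = demand + MEB = 201.3 - 3.3Q.
Set SMB = MC: 201.3 - 3.3Q = 26.4 + 1.1Q → Q* = 39.7500.

Q* = 39.8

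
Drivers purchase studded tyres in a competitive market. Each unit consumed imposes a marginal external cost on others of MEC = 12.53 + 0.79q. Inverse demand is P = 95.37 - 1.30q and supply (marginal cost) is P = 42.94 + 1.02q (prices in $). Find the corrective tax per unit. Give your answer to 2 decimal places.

Social marginal benefit = demand − MEC = 82.84 - 2.09q.
Set SMB = MC: 82.84 - 2.09q = 42.94 + 1.02q → q* = 12.8296.
The Pigouvian tax equals MEC at q*: 12.53 + 0.79×12.8296 = 22.6654.

tax = $22.67 per unit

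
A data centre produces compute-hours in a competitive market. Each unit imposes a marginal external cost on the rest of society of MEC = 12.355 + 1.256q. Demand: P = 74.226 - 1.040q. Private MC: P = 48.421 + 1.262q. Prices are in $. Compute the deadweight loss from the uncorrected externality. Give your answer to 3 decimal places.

Market equilibrium (private): 48.421 + 1.262q = 74.226 - 1.040q → q_m = 11.2098.
Social marginal cost = private MC + MEC = 60.776 + 2.518q.
Set SMC = demand: 60.776 + 2.518q = 74.226 - 1.040q → q* = 3.7802.
The loss is the area between SMC and demand from q* to q_m; with linear curves that's a triangle of height MEC(q_m).
DWL = ½ × 7.4296 × 26.4345 = 98.1989.

DWL = $98.199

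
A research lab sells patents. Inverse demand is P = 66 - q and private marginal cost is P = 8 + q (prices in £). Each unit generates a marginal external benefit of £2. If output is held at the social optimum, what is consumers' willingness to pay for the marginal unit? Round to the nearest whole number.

P = £36

Social marginal cost = private MC − MEB = 6 + q.
Set SMC = demand: 6 + q = 66 - q → q* = 30.0000.
Consumer price on the demand curve at q*: 66 − 1×30.0000 = 36.0000.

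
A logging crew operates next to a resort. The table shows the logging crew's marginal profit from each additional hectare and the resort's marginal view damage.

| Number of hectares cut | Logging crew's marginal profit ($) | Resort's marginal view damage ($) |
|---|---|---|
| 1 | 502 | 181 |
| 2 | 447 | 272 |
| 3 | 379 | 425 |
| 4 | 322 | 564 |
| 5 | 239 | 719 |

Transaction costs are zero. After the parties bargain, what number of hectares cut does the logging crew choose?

Bargaining reaches the level where marginal profit last exceeds marginal view damage.
That holds through level 2 (447 ≥ 272) but not at 3 (379 < 425).

2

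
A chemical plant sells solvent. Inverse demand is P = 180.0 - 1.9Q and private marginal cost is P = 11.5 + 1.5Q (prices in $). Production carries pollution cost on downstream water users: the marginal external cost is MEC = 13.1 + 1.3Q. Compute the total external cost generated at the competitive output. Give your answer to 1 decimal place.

Market equilibrium (private): 11.5 + 1.5Q = 180.0 - 1.9Q → Q_m = 49.5588.
Total external cost = ∫₀^{Q_m} (13.1 + 1.3Q) dQ = 13.1×49.5588 + ½×1.3×49.5588² = 2245.6688.

$2245.7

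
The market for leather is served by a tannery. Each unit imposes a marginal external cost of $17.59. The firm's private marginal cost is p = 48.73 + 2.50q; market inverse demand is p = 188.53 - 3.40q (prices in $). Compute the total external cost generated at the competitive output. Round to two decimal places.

Market equilibrium (private): 48.73 + 2.50q = 188.53 - 3.40q → q_m = 23.6949.
Total external cost = MEC × q_m = 17.59 × 23.6949 = 416.7933.

$416.79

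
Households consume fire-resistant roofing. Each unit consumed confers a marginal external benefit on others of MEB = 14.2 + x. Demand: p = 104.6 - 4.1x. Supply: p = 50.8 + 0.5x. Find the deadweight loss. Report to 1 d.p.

DWL = 93.1

Market equilibrium (private): 50.8 + 0.5x = 104.6 - 4.1x → x_m = 11.6957.
Social marginal benefit = demand + MEB = 118.8 - 3.1x.
Set SMB = MC: 118.8 - 3.1x = 50.8 + 0.5x → x* = 18.8889.
Height of the DWL triangle at x_m is SMB(x_m) − MC(x_m) = MEB(x_m) = 25.8957.
DWL = ½ × 7.1932 × 25.8957 = 93.1365.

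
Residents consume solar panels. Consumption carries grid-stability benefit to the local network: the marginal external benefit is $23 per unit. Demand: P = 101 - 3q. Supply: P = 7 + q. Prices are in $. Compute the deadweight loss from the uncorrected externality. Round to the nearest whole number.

DWL = $66

Market equilibrium (private): 7 + q = 101 - 3q → q_m = 23.5000.
Social marginal benefit = demand + MEB = 124 - 3q.
Set SMB = MC: 124 - 3q = 7 + q → q* = 29.2500.
The loss is the area between SMB and MC from q* to q_m; with linear curves that's a triangle of height MEB(q_m).
DWL = ½ × 5.7500 × 23.0000 = 66.1250.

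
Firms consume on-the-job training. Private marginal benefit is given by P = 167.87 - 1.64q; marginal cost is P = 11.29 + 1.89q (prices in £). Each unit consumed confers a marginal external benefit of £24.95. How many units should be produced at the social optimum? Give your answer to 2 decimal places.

Social marginal benefit = demand + MEB = 192.82 - 1.64q.
Set SMB = MC: 192.82 - 1.64q = 11.29 + 1.89q → q* = 51.4249.

q* = 51.42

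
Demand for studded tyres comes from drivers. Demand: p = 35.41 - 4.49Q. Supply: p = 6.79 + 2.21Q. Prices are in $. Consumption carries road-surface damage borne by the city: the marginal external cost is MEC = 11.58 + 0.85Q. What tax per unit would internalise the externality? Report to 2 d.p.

tax = $13.50 per unit

Social marginal benefit = demand − MEC = 23.83 - 5.34Q.
Set SMB = MC: 23.83 - 5.34Q = 6.79 + 2.21Q → Q* = 2.2570.
The Pigouvian tax equals MEC at Q*: 11.58 + 0.85×2.2570 = 13.4985.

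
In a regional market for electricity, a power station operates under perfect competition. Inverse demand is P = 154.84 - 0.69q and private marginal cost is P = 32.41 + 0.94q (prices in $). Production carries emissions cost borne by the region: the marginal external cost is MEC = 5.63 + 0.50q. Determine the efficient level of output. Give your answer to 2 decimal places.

Social marginal cost = private MC + MEC = 38.04 + 1.44q.
Set SMC = demand: 38.04 + 1.44q = 154.84 - 0.69q → q* = 54.8357.

q* = 54.84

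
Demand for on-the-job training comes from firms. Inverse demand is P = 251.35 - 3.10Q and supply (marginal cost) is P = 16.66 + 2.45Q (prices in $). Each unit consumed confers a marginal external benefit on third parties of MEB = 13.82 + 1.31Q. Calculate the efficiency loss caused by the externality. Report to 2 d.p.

Market equilibrium (private): 16.66 + 2.45Q = 251.35 - 3.10Q → Q_m = 42.2865.
Social marginal benefit = demand + MEB = 265.17 - 1.79Q.
Set SMB = MC: 265.17 - 1.79Q = 16.66 + 2.45Q → Q* = 58.6108.
Between Q* and Q_m the wedge SMB − MC runs linearly from 0 to MEB(Q_m), so the loss is a triangle.
DWL = ½ × 16.3243 × 69.2153 = 564.9457.

DWL = $564.95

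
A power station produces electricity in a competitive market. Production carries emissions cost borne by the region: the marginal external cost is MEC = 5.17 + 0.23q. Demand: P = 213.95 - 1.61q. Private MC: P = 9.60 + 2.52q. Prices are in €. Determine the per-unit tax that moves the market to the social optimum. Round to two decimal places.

Social marginal cost = private MC + MEC = 14.77 + 2.75q.
Set SMC = demand: 14.77 + 2.75q = 213.95 - 1.61q → q* = 45.6835.
The Pigouvian tax equals MEC at q*: 5.17 + 0.23×45.6835 = 15.6772.

tax = €15.68 per unit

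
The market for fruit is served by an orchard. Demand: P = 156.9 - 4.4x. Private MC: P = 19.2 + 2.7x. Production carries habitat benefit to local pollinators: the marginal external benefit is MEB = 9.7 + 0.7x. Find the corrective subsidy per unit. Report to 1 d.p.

Social marginal cost = private MC − MEB = 9.5 + 2.0x.
Set SMC = demand: 9.5 + 2.0x = 156.9 - 4.4x → x* = 23.0313.
The Pigouvian subsidy equals MEB at x*: 9.7 + 0.7×23.0313 = 25.8219.

subsidy = 25.8 per unit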